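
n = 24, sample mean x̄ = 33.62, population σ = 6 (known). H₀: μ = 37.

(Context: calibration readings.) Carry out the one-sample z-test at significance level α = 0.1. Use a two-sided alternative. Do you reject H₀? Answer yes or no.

reject H₀: yes

SE = σ/√n = 6/√24 = 1.2247
z = (x̄−μ₀)/SE = (33.62−37)/1.2247 = -2.7598
p-value (two-sided) = 0.00578
At α=0.1: p < α → reject H₀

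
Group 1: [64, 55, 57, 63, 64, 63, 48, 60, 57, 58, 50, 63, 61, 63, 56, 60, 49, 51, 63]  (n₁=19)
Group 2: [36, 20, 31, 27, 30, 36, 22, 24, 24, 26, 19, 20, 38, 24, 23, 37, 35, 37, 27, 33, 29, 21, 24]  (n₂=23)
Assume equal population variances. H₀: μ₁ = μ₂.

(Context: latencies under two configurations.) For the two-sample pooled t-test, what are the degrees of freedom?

df = n₁ + n₂ − 2 = 19 + 23 − 2 = 40

degrees of freedom = 40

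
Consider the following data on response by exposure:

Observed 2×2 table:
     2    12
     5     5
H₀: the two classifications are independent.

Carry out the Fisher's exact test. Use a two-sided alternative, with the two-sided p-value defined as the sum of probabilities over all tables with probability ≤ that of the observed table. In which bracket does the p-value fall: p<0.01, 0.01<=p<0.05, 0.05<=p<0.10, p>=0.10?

Margins: r₁=14, r₂=10, c₁=7, c₂=17, n=24
p_obs = C(14,2)·C(10,5)/C(24,7); sum pmf over tables with pmf ≤ p_obs
p-value (two-sided) = 0.08501
→ bracket: 0.05<=p<0.10

p-value bracket: 0.05<=p<0.10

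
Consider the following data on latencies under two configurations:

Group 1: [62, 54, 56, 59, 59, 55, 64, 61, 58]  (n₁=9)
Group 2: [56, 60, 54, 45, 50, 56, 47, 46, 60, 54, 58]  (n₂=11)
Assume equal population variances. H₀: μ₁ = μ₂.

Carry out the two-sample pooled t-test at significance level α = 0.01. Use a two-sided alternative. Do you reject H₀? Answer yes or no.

x̄₁=58.667, s₁=3.317, n₁=9
x̄₂=53.273, s₂=5.479, n₂=11
s_p² = [8·3.317² + 10·5.479²]/18 = 21.5657
SE = √(s_p²·(1/9+1/11)) = 2.0873
t = (58.667−53.273)/2.0873 = 2.5842
df = 18
p-value (two-sided) = 0.01871
At α=0.01: p ≥ α → fail to reject H₀

reject H₀: no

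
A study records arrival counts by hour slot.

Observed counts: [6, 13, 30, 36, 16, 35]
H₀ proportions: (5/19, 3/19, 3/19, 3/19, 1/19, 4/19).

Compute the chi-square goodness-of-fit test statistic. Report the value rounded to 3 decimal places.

n = 136; E_i = n·p_i = [35.79, 21.47, 21.47, 21.47, 7.16, 28.63]
χ² = (6−35.79)²/35.79 + (13−21.47)²/21.47 + (30−21.47)²/21.47 + (36−21.47)²/21.47 + (16−7.16)²/7.16 + (35−28.63)²/28.63 = 53.6903
df = 5

test statistic = 53.690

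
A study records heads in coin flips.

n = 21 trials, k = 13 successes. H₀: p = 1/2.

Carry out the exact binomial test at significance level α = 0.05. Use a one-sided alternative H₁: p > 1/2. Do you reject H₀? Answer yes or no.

reject H₀: no

Exact binomial: n=21, k=13, p₀=1/2=0.5000
P(X≥13) from Σ C(n,i)·p₀^i·(1−p₀)^(n−i)
p-value (one-sided, H₁ greater) = 0.19166
At α=0.05: p ≥ α → fail to reject H₀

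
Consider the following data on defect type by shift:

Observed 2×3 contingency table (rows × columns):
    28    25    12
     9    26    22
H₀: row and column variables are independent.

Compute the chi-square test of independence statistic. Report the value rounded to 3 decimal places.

test statistic = 12.246

Row totals [65, 57], col totals [37, 51, 34], n=122
χ² = (28−19.71)²/19.71 + (25−27.17)²/27.17 + (12−18.11)²/18.11 + (9−17.29)²/17.29 + (26−23.83)²/23.83 + (22−15.89)²/15.89 = 12.2456
df = 2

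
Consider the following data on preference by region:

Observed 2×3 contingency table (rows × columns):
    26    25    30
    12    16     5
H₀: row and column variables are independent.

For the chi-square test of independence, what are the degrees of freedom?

df = (r−1)(c−1) = (2−1)·(3−1) = 2

degrees of freedom = 2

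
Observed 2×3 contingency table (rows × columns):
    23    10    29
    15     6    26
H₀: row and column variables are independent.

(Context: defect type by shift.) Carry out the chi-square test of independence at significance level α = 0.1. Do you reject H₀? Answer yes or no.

Row totals [62, 47], col totals [38, 16, 55], n=109
χ² = (23−21.61)²/21.61 + (10−9.10)²/9.10 + (29−31.28)²/31.28 + (15−16.39)²/16.39 + (6−6.90)²/6.90 + (26−23.72)²/23.72 = 0.7988
df = 2
p-value (upper-tail) = 0.67074
At α=0.1: p ≥ α → fail to reject H₀

reject H₀: no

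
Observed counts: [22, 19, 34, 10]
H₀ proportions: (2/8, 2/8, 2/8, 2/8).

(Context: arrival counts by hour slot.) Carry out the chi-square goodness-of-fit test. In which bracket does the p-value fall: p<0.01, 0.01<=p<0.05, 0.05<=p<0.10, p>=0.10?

p-value bracket: p<0.01

n = 85; E_i = n·p_i = [21.25, 21.25, 21.25, 21.25]
χ² = (22−21.25)²/21.25 + (19−21.25)²/21.25 + (34−21.25)²/21.25 + (10−21.25)²/21.25 = 13.8706
df = 3
p-value (upper-tail) = 0.00309
→ bracket: p<0.01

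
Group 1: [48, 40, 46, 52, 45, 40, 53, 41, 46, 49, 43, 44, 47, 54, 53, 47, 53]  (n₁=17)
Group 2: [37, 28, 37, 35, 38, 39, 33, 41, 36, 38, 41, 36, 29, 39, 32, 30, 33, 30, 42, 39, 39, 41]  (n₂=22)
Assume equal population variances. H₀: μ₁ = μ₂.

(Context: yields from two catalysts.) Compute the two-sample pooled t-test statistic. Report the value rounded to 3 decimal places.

test statistic = 7.726

x̄₁=47.118, s₁=4.689, n₁=17
x̄₂=36.045, s₂=4.237, n₂=22
s_p² = [16·4.689² + 21·4.237²]/37 = 19.6951
SE = √(s_p²·(1/17+1/22)) = 1.4331
t = (47.118−36.045)/1.4331 = 7.7261
df = 37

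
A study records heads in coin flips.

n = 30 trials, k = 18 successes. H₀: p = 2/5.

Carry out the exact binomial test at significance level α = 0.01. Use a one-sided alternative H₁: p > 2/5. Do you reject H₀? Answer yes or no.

reject H₀: no

Exact binomial: n=30, k=18, p₀=2/5=0.4000
P(X≥18) from Σ C(n,i)·p₀^i·(1−p₀)^(n−i)
p-value (one-sided, H₁ greater) = 0.02124
At α=0.01: p ≥ α → fail to reject H₀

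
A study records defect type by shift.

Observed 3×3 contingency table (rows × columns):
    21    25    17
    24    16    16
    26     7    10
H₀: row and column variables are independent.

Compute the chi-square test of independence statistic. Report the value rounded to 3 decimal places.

Row totals [63, 56, 43], col totals [71, 48, 43], n=162
χ² = (21−27.61)²/27.61 + (25−18.67)²/18.67 + (17−16.72)²/16.72 + (24−24.54)²/24.54 + (16−16.59)²/16.59 + (16−14.86)²/14.86 + (26−18.85)²/18.85 + (7−12.74)²/12.74 + (10−11.41)²/11.41 = 9.3341
df = 4

test statistic = 9.334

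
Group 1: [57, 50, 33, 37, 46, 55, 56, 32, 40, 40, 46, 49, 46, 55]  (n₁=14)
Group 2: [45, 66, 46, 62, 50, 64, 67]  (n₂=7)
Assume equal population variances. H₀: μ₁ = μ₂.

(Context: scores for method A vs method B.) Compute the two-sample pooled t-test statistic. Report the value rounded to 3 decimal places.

test statistic = -2.749

x̄₁=45.857, s₁=8.439, n₁=14
x̄₂=57.143, s₂=9.737, n₂=7
s_p² = [13·8.439² + 6·9.737²]/19 = 78.6617
SE = √(s_p²·(1/14+1/7)) = 4.1056
t = (45.857−57.143)/4.1056 = -2.7488
df = 19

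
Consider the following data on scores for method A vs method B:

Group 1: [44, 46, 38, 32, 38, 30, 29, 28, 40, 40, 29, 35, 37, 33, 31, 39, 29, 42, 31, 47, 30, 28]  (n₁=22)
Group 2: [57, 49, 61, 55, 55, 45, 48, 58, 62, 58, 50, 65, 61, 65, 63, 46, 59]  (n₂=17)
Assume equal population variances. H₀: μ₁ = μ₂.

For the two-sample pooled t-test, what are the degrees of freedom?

degrees of freedom = 37

df = n₁ + n₂ − 2 = 22 + 17 − 2 = 37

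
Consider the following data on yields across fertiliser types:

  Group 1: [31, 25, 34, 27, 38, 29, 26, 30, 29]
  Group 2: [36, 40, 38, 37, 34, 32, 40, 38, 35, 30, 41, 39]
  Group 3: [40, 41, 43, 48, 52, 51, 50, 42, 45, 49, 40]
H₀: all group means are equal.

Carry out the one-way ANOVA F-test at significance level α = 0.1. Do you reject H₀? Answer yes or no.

reject H₀: yes

Group means [29.89, 36.67, 45.55], grand mean 37.812
SSB = Σnᵢ(x̄ᵢ−x̄)² = 1238.592; SSW = ΣΣ(x−x̄ᵢ)² = 470.283
MSB = 1238.592/2 = 619.2961; MSW = 470.283/29 = 16.2166
F = MSB/MSW = 38.1889
df = (2, 29)
p-value (upper-tail) = 0.00000
At α=0.1: p < α → reject H₀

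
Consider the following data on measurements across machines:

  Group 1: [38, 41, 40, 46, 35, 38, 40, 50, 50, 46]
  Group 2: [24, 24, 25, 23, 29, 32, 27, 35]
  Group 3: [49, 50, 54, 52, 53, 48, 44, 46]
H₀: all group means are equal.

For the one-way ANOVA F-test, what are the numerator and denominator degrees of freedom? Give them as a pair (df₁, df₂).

degrees of freedom = [2, 23]

k = 3 groups, N = 26 total
df = (k−1, N−k) = (3−1, 26−3) = (2, 23)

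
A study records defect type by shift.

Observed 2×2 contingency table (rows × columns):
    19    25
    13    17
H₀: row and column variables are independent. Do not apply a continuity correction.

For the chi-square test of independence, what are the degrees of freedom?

degrees of freedom = 1

df = (r−1)(c−1) = (2−1)·(2−1) = 1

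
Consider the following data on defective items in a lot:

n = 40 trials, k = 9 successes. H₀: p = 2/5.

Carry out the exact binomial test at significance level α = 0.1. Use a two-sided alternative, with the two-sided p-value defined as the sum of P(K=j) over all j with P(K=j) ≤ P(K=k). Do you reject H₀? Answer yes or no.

reject H₀: yes

Exact binomial: n=40, k=9, p₀=2/5=0.4000
P(X=j) = C(n,j)·p₀^j·(1−p₀)^(n−j); p = Σ P(X=j) over j with P(X=j) ≤ P(X=9)
p-value (two-sided) = 0.02391
At α=0.1: p < α → reject H₀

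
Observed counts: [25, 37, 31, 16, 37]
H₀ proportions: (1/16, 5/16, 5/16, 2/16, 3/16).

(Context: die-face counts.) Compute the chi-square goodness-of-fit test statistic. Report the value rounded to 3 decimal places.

n = 146; E_i = n·p_i = [9.12, 45.62, 45.62, 18.25, 27.38]
χ² = (25−9.12)²/9.12 + (37−45.62)²/45.62 + (31−45.62)²/45.62 + (16−18.25)²/18.25 + (37−27.38)²/27.38 = 37.5982
df = 4

test statistic = 37.598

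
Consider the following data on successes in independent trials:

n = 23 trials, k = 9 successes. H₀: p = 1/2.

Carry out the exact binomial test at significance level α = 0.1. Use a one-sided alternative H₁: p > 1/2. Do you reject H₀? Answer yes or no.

Exact binomial: n=23, k=9, p₀=1/2=0.5000
P(X≥9) from Σ C(n,i)·p₀^i·(1−p₀)^(n−i)
p-value (one-sided, H₁ greater) = 0.89498
At α=0.1: p ≥ α → fail to reject H₀

reject H₀: no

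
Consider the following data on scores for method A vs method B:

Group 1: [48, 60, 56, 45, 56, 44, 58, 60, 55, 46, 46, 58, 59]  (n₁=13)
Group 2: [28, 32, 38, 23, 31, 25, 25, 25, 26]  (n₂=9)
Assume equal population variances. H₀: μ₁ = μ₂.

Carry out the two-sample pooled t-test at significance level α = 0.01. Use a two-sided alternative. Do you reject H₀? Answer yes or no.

x̄₁=53.154, s₁=6.283, n₁=13
x̄₂=28.111, s₂=4.755, n₂=9
s_p² = [12·6.283² + 8·4.755²]/20 = 32.7291
SE = √(s_p²·(1/13+1/9)) = 2.4808
t = (53.154−28.111)/2.4808 = 10.0948
df = 20
p-value (two-sided) = 0.00000
At α=0.01: p < α → reject H₀

reject H₀: yes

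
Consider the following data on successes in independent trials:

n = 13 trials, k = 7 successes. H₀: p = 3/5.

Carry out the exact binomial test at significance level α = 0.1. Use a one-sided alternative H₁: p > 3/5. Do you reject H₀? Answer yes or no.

reject H₀: no

Exact binomial: n=13, k=7, p₀=3/5=0.6000
P(X≥7) from Σ C(n,i)·p₀^i·(1−p₀)^(n−i)
p-value (one-sided, H₁ greater) = 0.77116
At α=0.1: p ≥ α → fail to reject H₀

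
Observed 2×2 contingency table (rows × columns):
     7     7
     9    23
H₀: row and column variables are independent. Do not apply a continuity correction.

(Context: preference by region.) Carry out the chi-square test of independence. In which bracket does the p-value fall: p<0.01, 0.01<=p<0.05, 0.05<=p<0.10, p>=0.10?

p-value bracket: p>=0.10

Row totals [14, 32], col totals [16, 30], n=46
χ² = (7−4.87)²/4.87 + (7−9.13)²/9.13 + (9−11.13)²/11.13 + (23−20.87)²/20.87 = 2.0544
df = 1
p-value (upper-tail) = 0.15176
→ bracket: p>=0.10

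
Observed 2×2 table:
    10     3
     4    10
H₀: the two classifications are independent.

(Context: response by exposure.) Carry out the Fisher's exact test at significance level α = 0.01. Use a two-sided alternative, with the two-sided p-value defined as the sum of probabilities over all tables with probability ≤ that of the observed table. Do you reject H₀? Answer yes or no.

reject H₀: no

Margins: r₁=13, r₂=14, c₁=14, c₂=13, n=27
p_obs = C(13,10)·C(14,4)/C(27,14); sum pmf over tables with pmf ≤ p_obs
p-value (two-sided) = 0.02130
At α=0.01: p ≥ α → fail to reject H₀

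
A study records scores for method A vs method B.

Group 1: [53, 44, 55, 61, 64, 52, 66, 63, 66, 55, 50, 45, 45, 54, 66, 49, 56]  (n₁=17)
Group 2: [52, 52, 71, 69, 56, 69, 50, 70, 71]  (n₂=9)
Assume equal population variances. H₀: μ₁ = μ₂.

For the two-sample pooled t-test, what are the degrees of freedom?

df = n₁ + n₂ − 2 = 17 + 9 − 2 = 24

degrees of freedom = 24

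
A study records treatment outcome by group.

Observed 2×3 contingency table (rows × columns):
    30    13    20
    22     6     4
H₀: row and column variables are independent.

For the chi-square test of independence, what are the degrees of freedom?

df = (r−1)(c−1) = (2−1)·(3−1) = 2

degrees of freedom = 2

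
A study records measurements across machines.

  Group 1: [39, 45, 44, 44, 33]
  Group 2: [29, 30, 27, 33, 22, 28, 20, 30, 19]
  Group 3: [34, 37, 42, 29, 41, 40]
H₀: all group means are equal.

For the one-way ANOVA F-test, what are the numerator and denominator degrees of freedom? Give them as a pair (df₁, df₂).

k = 3 groups, N = 20 total
df = (k−1, N−k) = (3−1, 20−3) = (2, 17)

degrees of freedom = [2, 17]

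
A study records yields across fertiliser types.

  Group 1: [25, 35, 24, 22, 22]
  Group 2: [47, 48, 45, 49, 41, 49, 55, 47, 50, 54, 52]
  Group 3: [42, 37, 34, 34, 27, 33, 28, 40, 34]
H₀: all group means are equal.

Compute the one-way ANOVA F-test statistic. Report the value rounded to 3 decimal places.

test statistic = 50.326

Group means [25.60, 48.82, 34.33], grand mean 38.960
SSB = Σnᵢ(x̄ᵢ−x̄)² = 2154.124; SSW = ΣΣ(x−x̄ᵢ)² = 470.836
MSB = 2154.124/2 = 1077.0618; MSW = 470.836/22 = 21.4017
F = MSB/MSW = 50.3261
df = (2, 22)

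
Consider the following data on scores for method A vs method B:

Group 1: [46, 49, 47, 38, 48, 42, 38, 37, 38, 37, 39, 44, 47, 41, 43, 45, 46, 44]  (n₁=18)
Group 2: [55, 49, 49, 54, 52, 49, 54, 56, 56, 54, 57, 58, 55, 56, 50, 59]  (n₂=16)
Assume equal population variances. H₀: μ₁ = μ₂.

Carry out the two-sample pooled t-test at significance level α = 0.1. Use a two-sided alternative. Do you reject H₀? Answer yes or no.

reject H₀: yes

x̄₁=42.722, s₁=4.084, n₁=18
x̄₂=53.938, s₂=3.255, n₂=16
s_p² = [17·4.084² + 15·3.255²]/32 = 13.8296
SE = √(s_p²·(1/18+1/16)) = 1.2778
t = (42.722−53.938)/1.2778 = -8.7773
df = 32
p-value (two-sided) = 0.00000
At α=0.1: p < α → reject H₀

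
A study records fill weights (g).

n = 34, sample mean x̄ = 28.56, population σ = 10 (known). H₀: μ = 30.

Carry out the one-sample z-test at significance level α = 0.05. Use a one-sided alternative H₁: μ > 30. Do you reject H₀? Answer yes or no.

reject H₀: no

SE = σ/√n = 10/√34 = 1.7150
z = (x̄−μ₀)/SE = (28.56−30)/1.7150 = -0.8397
p-value (one-sided, H₁ greater) = 0.79945
At α=0.05: p ≥ α → fail to reject H₀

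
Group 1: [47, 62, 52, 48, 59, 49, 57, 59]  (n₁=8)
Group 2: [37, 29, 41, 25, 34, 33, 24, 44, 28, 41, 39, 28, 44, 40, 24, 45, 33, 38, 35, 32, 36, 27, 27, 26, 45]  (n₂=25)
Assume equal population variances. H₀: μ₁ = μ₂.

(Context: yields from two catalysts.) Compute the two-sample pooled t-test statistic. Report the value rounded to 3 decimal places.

test statistic = 7.266

x̄₁=54.125, s₁=5.817, n₁=8
x̄₂=34.200, s₂=7.000, n₂=25
s_p² = [7·5.817² + 24·7.000²]/31 = 45.5766
SE = √(s_p²·(1/8+1/25)) = 2.7423
t = (54.125−34.200)/2.7423 = 7.2658
df = 31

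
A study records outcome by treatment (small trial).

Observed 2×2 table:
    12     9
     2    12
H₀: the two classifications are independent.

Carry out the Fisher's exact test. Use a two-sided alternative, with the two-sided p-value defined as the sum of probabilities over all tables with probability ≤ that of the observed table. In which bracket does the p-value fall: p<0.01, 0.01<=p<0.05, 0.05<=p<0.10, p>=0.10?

p-value bracket: 0.01<=p<0.05

Margins: r₁=21, r₂=14, c₁=14, c₂=21, n=35
p_obs = C(21,12)·C(14,2)/C(35,14); sum pmf over tables with pmf ≤ p_obs
p-value (two-sided) = 0.01561
→ bracket: 0.01<=p<0.05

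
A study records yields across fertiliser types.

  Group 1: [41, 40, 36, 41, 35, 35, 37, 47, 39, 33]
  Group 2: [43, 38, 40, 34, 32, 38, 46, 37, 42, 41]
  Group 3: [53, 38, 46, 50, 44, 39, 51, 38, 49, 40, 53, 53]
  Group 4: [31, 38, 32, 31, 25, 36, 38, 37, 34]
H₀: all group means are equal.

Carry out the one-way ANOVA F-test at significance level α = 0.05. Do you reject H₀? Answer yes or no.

Group means [38.40, 39.10, 46.17, 33.56], grand mean 39.780
SSB = Σnᵢ(x̄ᵢ−x̄)² = 861.836; SSW = ΣΣ(x−x̄ᵢ)² = 869.189
MSB = 861.836/3 = 287.2785; MSW = 869.189/37 = 23.4916
F = MSB/MSW = 12.2290
df = (3, 37)
p-value (upper-tail) = 0.00001
At α=0.05: p < α → reject H₀

reject H₀: yes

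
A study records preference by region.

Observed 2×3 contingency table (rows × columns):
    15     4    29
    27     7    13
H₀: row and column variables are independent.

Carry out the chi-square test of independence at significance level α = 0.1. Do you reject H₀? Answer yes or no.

reject H₀: yes

Row totals [48, 47], col totals [42, 11, 42], n=95
χ² = (15−21.22)²/21.22 + (4−5.56)²/5.56 + (29−21.22)²/21.22 + (27−20.78)²/20.78 + (7−5.44)²/5.44 + (13−20.78)²/20.78 = 10.3326
df = 2
p-value (upper-tail) = 0.00571
At α=0.1: p < α → reject H₀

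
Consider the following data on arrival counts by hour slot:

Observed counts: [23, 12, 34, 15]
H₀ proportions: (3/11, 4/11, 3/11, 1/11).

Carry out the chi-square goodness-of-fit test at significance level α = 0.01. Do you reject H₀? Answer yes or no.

reject H₀: yes

n = 84; E_i = n·p_i = [22.91, 30.55, 22.91, 7.64]
χ² = (23−22.91)²/22.91 + (12−30.55)²/30.55 + (34−22.91)²/22.91 + (15−7.64)²/7.64 = 23.7302
df = 3
p-value (upper-tail) = 0.00003
At α=0.01: p < α → reject H₀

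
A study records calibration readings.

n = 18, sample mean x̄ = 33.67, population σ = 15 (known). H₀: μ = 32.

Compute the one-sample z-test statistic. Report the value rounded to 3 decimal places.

SE = σ/√n = 15/√18 = 3.5355
z = (x̄−μ₀)/SE = (33.67−32)/3.5355 = 0.4723

test statistic = 0.472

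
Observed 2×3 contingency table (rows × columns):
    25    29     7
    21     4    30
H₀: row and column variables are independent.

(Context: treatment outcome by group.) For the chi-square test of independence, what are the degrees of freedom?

degrees of freedom = 2

df = (r−1)(c−1) = (2−1)·(3−1) = 2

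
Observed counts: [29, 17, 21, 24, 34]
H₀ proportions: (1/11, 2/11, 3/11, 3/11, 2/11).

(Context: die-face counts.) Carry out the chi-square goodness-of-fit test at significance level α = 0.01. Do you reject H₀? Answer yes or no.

n = 125; E_i = n·p_i = [11.36, 22.73, 34.09, 34.09, 22.73]
χ² = (29−11.36)²/11.36 + (17−22.73)²/22.73 + (21−34.09)²/34.09 + (24−34.09)²/34.09 + (34−22.73)²/22.73 = 42.4200
df = 4
p-value (upper-tail) = 0.00000
At α=0.01: p < α → reject H₀

reject H₀: yes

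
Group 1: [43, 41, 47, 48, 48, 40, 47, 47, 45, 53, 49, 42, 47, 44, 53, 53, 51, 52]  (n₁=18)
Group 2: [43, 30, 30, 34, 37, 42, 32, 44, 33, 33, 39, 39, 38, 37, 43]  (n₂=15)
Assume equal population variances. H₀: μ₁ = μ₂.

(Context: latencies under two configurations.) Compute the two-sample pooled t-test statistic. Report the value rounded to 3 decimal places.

test statistic = 6.623

x̄₁=47.222, s₁=4.152, n₁=18
x̄₂=36.933, s₂=4.773, n₂=15
s_p² = [17·4.152² + 14·4.773²]/31 = 19.7434
SE = √(s_p²·(1/18+1/15)) = 1.5534
t = (47.222−36.933)/1.5534 = 6.6234
df = 31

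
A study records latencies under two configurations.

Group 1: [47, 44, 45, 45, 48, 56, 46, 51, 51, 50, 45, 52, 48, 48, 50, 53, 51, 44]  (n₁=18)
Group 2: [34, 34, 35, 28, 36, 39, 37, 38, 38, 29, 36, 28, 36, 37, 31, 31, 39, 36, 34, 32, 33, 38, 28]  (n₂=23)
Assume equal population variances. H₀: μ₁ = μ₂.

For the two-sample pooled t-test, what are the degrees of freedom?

df = n₁ + n₂ − 2 = 18 + 23 − 2 = 39

degrees of freedom = 39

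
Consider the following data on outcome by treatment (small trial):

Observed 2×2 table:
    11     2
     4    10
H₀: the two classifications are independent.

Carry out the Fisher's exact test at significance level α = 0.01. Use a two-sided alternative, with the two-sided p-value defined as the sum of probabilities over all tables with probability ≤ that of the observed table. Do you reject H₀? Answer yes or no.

reject H₀: yes

Margins: r₁=13, r₂=14, c₁=15, c₂=12, n=27
p_obs = C(13,11)·C(14,4)/C(27,15); sum pmf over tables with pmf ≤ p_obs
p-value (two-sided) = 0.00633
At α=0.01: p < α → reject H₀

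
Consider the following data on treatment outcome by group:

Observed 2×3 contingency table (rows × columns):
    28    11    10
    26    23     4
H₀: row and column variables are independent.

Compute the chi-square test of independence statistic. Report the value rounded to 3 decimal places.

test statistic = 6.734

Row totals [49, 53], col totals [54, 34, 14], n=102
χ² = (28−25.94)²/25.94 + (11−16.33)²/16.33 + (10−6.73)²/6.73 + (26−28.06)²/28.06 + (23−17.67)²/17.67 + (4−7.27)²/7.27 = 6.7343
df = 2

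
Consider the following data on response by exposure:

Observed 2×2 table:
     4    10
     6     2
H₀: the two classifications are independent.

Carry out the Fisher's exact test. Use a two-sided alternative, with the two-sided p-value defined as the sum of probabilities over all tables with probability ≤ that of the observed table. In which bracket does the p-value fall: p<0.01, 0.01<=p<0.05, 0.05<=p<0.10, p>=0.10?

p-value bracket: 0.05<=p<0.10

Margins: r₁=14, r₂=8, c₁=10, c₂=12, n=22
p_obs = C(14,4)·C(8,6)/C(22,10); sum pmf over tables with pmf ≤ p_obs
p-value (two-sided) = 0.07430
→ bracket: 0.05<=p<0.10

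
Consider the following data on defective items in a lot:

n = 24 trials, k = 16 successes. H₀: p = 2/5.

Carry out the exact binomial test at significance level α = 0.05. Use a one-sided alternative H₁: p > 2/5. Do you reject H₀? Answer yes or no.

reject H₀: yes

Exact binomial: n=24, k=16, p₀=2/5=0.4000
P(X≥16) from Σ C(n,i)·p₀^i·(1−p₀)^(n−i)
p-value (one-sided, H₁ greater) = 0.00751
At α=0.05: p < α → reject H₀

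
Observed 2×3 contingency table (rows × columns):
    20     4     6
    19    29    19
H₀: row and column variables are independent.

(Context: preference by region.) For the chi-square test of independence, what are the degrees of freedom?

df = (r−1)(c−1) = (2−1)·(3−1) = 2

degrees of freedom = 2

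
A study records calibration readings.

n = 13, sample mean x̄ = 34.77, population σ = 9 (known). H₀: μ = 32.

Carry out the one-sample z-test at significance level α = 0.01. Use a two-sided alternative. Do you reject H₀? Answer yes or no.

SE = σ/√n = 9/√13 = 2.4962
z = (x̄−μ₀)/SE = (34.77−32)/2.4962 = 1.1097
p-value (two-sided) = 0.26712
At α=0.01: p ≥ α → fail to reject H₀

reject H₀: no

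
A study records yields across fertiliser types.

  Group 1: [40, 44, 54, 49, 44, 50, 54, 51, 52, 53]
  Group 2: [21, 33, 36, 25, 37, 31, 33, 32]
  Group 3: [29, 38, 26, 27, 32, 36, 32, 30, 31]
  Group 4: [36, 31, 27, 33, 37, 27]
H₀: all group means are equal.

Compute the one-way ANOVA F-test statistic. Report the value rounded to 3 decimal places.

test statistic = 33.836

Group means [49.10, 31.00, 31.22, 31.83], grand mean 36.697
SSB = Σnᵢ(x̄ᵢ−x̄)² = 2209.681; SSW = ΣΣ(x−x̄ᵢ)² = 631.289
MSB = 2209.681/3 = 736.5603; MSW = 631.289/29 = 21.7686
F = MSB/MSW = 33.8359
df = (3, 29)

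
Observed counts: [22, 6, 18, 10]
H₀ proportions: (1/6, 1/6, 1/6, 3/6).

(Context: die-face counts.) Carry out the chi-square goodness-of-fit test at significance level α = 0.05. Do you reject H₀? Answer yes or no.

reject H₀: yes

n = 56; E_i = n·p_i = [9.33, 9.33, 9.33, 28.00]
χ² = (22−9.33)²/9.33 + (6−9.33)²/9.33 + (18−9.33)²/9.33 + (10−28.00)²/28.00 = 38.0000
df = 3
p-value (upper-tail) = 0.00000
At α=0.05: p < α → reject H₀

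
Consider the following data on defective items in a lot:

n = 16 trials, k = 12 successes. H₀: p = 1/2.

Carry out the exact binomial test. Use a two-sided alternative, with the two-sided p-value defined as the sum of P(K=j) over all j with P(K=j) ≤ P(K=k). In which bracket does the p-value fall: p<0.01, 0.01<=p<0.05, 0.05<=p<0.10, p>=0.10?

Exact binomial: n=16, k=12, p₀=1/2=0.5000
P(X=j) = C(n,j)·p₀^j·(1−p₀)^(n−j); p = Σ P(X=j) over j with P(X=j) ≤ P(X=12)
p-value (two-sided) = 0.07681
→ bracket: 0.05<=p<0.10

p-value bracket: 0.05<=p<0.10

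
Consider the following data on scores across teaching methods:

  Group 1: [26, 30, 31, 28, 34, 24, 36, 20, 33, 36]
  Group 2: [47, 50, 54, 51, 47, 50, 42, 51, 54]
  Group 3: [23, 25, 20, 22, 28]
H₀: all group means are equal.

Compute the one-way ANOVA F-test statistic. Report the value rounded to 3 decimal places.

test statistic = 72.765

Group means [29.80, 49.56, 23.60], grand mean 35.917
SSB = Σnᵢ(x̄ᵢ−x̄)² = 2806.811; SSW = ΣΣ(x−x̄ᵢ)² = 405.022
MSB = 2806.811/2 = 1403.4056; MSW = 405.022/21 = 19.2868
F = MSB/MSW = 72.7652
df = (2, 21)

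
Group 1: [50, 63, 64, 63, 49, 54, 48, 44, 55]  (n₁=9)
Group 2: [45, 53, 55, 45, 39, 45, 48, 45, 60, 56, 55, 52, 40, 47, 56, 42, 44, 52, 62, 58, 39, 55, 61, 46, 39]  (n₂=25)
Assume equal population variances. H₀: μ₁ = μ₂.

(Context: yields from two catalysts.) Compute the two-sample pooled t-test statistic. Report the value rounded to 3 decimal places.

x̄₁=54.444, s₁=7.401, n₁=9
x̄₂=49.560, s₂=7.303, n₂=25
s_p² = [8·7.401² + 24·7.303²]/32 = 53.6994
SE = √(s_p²·(1/9+1/25)) = 2.8486
t = (54.444−49.560)/2.8486 = 1.7147
df = 32

test statistic = 1.715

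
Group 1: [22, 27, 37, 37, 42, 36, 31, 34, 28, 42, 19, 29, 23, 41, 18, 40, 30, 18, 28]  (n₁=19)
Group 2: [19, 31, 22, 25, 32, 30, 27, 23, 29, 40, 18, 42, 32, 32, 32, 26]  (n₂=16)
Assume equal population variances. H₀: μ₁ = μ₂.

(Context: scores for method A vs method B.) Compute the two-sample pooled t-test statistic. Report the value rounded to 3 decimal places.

test statistic = 0.739

x̄₁=30.632, s₁=8.139, n₁=19
x̄₂=28.750, s₂=6.658, n₂=16
s_p² = [18·8.139² + 15·6.658²]/33 = 56.2855
SE = √(s_p²·(1/19+1/16)) = 2.5456
t = (30.632−28.750)/2.5456 = 0.7391
df = 33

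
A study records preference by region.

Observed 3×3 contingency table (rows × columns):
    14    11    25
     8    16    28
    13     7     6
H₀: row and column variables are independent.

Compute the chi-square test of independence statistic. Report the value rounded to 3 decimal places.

test statistic = 12.180

Row totals [50, 52, 26], col totals [35, 34, 59], n=128
χ² = (14−13.67)²/13.67 + (11−13.28)²/13.28 + (25−23.05)²/23.05 + (8−14.22)²/14.22 + (16−13.81)²/13.81 + (28−23.97)²/23.97 + (13−7.11)²/7.11 + (7−6.91)²/6.91 + (6−11.98)²/11.98 = 12.1799
df = 4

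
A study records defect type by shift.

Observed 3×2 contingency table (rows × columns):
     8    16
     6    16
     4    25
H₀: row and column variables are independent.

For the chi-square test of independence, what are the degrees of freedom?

df = (r−1)(c−1) = (3−1)·(2−1) = 2

degrees of freedom = 2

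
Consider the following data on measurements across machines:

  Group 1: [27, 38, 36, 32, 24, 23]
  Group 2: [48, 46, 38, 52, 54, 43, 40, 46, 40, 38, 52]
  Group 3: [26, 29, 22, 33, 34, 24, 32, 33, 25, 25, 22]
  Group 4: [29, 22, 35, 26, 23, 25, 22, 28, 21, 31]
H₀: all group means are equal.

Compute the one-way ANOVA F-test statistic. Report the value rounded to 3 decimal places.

Group means [30.00, 45.18, 27.73, 26.20], grand mean 32.737
SSB = Σnᵢ(x̄ᵢ−x̄)² = 2451.950; SSW = ΣΣ(x−x̄ᵢ)² = 937.418
MSB = 2451.950/3 = 817.3167; MSW = 937.418/34 = 27.5711
F = MSB/MSW = 29.6439
df = (3, 34)

test statistic = 29.644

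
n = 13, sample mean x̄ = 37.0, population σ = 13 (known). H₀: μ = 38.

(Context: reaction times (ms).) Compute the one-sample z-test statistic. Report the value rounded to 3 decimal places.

test statistic = -0.277

SE = σ/√n = 13/√13 = 3.6056
z = (x̄−μ₀)/SE = (37.0−38)/3.6056 = -0.2774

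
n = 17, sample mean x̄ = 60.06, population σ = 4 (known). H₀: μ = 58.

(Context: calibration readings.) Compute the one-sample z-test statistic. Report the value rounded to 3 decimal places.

test statistic = 2.123

SE = σ/√n = 4/√17 = 0.9701
z = (x̄−μ₀)/SE = (60.06−58)/0.9701 = 2.1234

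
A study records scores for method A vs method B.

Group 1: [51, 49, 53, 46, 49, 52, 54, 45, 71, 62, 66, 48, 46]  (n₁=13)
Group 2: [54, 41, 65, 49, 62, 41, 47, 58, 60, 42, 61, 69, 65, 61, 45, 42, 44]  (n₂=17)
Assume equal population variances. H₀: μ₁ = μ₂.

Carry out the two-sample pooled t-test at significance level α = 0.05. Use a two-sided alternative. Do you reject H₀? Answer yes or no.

reject H₀: no

x̄₁=53.231, s₁=8.156, n₁=13
x̄₂=53.294, s₂=9.854, n₂=17
s_p² = [12·8.156² + 16·9.854²]/28 = 83.9942
SE = √(s_p²·(1/13+1/17)) = 3.3767
t = (53.231−53.294)/3.3767 = -0.0188
df = 28
p-value (two-sided) = 0.98517
At α=0.05: p ≥ α → fail to reject H₀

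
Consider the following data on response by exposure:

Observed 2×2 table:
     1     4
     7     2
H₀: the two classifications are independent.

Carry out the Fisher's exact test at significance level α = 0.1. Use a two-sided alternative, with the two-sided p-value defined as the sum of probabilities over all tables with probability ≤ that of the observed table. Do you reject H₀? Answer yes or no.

Margins: r₁=5, r₂=9, c₁=8, c₂=6, n=14
p_obs = C(5,1)·C(9,7)/C(14,8); sum pmf over tables with pmf ≤ p_obs
p-value (two-sided) = 0.09091
At α=0.1: p < α → reject H₀

reject H₀: yes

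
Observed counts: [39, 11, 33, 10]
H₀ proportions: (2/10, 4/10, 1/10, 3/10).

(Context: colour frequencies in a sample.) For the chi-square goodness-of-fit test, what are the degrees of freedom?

df = k − 1 = 4 − 1 = 3

degrees of freedom = 3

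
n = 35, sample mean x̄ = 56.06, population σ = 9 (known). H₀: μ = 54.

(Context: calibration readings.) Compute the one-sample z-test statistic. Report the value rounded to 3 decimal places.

SE = σ/√n = 9/√35 = 1.5213
z = (x̄−μ₀)/SE = (56.06−54)/1.5213 = 1.3541

test statistic = 1.354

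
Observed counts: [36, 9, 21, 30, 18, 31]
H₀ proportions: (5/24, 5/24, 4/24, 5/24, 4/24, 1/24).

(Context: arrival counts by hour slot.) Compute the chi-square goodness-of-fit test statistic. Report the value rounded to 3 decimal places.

test statistic = 121.094

n = 145; E_i = n·p_i = [30.21, 30.21, 24.17, 30.21, 24.17, 6.04]
χ² = (36−30.21)²/30.21 + (9−30.21)²/30.21 + (21−24.17)²/24.17 + (30−30.21)²/30.21 + (18−24.17)²/24.17 + (31−6.04)²/6.04 = 121.0938
df = 5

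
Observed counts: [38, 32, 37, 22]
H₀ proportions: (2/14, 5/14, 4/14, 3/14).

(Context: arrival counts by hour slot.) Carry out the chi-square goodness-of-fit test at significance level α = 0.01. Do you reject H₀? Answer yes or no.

reject H₀: yes

n = 129; E_i = n·p_i = [18.43, 46.07, 36.86, 27.64]
χ² = (38−18.43)²/18.43 + (32−46.07)²/46.07 + (37−36.86)²/36.86 + (22−27.64)²/27.64 = 26.2354
df = 3
p-value (upper-tail) = 0.00001
At α=0.01: p < α → reject H₀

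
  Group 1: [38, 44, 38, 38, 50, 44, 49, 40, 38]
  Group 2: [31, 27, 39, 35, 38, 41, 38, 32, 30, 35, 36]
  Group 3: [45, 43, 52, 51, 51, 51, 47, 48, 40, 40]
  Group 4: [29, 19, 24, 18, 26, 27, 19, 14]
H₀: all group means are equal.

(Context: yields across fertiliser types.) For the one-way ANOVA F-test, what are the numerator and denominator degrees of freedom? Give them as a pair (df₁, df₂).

degrees of freedom = [3, 34]

k = 4 groups, N = 38 total
df = (k−1, N−k) = (4−1, 38−4) = (3, 34)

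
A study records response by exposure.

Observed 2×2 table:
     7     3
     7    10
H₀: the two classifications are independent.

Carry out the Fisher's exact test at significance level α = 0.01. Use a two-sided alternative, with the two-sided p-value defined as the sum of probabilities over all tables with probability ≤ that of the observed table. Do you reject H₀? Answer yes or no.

Margins: r₁=10, r₂=17, c₁=14, c₂=13, n=27
p_obs = C(10,7)·C(17,7)/C(27,14); sum pmf over tables with pmf ≤ p_obs
p-value (two-sided) = 0.23646
At α=0.01: p ≥ α → fail to reject H₀

reject H₀: no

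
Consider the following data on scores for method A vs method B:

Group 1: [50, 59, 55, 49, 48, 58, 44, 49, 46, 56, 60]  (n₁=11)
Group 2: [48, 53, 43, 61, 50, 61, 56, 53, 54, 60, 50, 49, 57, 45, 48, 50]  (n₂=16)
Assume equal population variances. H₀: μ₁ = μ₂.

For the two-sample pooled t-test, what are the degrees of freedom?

degrees of freedom = 25

df = n₁ + n₂ − 2 = 11 + 16 − 2 = 25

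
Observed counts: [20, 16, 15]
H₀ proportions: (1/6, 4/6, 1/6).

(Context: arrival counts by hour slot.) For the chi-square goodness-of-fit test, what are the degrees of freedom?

df = k − 1 = 3 − 1 = 2

degrees of freedom = 2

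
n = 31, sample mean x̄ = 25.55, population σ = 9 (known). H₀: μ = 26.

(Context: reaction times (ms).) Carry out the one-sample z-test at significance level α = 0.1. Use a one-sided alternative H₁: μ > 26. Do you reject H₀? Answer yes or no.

reject H₀: no

SE = σ/√n = 9/√31 = 1.6164
z = (x̄−μ₀)/SE = (25.55−26)/1.6164 = -0.2784
p-value (one-sided, H₁ greater) = 0.60964
At α=0.1: p ≥ α → fail to reject H₀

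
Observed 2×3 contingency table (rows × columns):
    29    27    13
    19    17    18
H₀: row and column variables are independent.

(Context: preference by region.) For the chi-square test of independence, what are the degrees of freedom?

df = (r−1)(c−1) = (2−1)·(3−1) = 2

degrees of freedom = 2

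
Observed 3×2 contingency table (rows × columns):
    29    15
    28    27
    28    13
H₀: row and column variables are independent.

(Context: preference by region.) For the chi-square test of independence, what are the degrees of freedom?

df = (r−1)(c−1) = (3−1)·(2−1) = 2

degrees of freedom = 2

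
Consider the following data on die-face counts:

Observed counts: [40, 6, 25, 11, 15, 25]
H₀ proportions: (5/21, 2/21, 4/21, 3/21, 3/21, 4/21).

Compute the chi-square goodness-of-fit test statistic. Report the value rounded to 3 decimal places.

n = 122; E_i = n·p_i = [29.05, 11.62, 23.24, 17.43, 17.43, 23.24]
χ² = (40−29.05)²/29.05 + (6−11.62)²/11.62 + (25−23.24)²/23.24 + (11−17.43)²/17.43 + (15−17.43)²/17.43 + (25−23.24)²/23.24 = 9.8238
df = 5

test statistic = 9.824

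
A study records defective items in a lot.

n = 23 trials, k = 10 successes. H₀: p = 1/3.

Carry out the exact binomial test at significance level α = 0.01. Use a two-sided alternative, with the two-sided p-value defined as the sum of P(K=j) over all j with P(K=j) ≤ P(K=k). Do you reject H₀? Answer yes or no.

reject H₀: no

Exact binomial: n=23, k=10, p₀=1/3=0.3333
P(X=j) = C(n,j)·p₀^j·(1−p₀)^(n−j); p = Σ P(X=j) over j with P(X=j) ≤ P(X=10)
p-value (two-sided) = 0.37591
At α=0.01: p ≥ α → fail to reject H₀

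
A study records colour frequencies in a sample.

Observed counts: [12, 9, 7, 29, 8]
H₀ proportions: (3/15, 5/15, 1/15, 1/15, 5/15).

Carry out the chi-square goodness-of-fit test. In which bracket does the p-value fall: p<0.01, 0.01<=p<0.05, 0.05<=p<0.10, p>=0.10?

p-value bracket: p<0.01

n = 65; E_i = n·p_i = [13.00, 21.67, 4.33, 4.33, 21.67]
χ² = (12−13.00)²/13.00 + (9−21.67)²/21.67 + (7−4.33)²/4.33 + (29−4.33)²/4.33 + (8−21.67)²/21.67 = 158.1538
df = 4
p-value (upper-tail) = 0.00000
→ bracket: p<0.01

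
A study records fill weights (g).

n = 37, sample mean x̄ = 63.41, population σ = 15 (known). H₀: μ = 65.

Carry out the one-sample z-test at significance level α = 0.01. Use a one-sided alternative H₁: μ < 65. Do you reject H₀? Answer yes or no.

reject H₀: no

SE = σ/√n = 15/√37 = 2.4660
z = (x̄−μ₀)/SE = (63.41−65)/2.4660 = -0.6448
p-value (one-sided, H₁ less) = 0.25954
At α=0.01: p ≥ α → fail to reject H₀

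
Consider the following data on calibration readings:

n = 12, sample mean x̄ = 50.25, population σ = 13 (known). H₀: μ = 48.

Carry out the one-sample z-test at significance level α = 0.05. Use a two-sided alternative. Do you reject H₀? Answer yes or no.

SE = σ/√n = 13/√12 = 3.7528
z = (x̄−μ₀)/SE = (50.25−48)/3.7528 = 0.5996
p-value (two-sided) = 0.54880
At α=0.05: p ≥ α → fail to reject H₀

reject H₀: no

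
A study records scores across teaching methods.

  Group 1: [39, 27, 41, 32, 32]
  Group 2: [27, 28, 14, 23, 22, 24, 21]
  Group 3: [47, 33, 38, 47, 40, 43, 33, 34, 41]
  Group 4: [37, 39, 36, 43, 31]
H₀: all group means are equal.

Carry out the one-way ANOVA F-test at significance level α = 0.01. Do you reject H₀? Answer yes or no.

Group means [34.20, 22.71, 39.56, 37.20], grand mean 33.538
SSB = Σnᵢ(x̄ᵢ−x̄)² = 1215.211; SSW = ΣΣ(x−x̄ᵢ)² = 579.251
MSB = 1215.211/3 = 405.0702; MSW = 579.251/22 = 26.3296
F = MSB/MSW = 15.3846
df = (3, 22)
p-value (upper-tail) = 0.00001
At α=0.01: p < α → reject H₀

reject H₀: yes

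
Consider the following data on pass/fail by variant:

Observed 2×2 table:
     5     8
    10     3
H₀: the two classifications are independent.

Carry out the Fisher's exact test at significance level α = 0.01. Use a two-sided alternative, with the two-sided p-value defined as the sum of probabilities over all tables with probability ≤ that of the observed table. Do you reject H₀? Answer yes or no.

reject H₀: no

Margins: r₁=13, r₂=13, c₁=15, c₂=11, n=26
p_obs = C(13,5)·C(13,10)/C(26,15); sum pmf over tables with pmf ≤ p_obs
p-value (two-sided) = 0.11070
At α=0.01: p ≥ α → fail to reject H₀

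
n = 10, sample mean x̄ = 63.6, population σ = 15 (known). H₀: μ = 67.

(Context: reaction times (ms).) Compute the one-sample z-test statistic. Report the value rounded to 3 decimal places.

SE = σ/√n = 15/√10 = 4.7434
z = (x̄−μ₀)/SE = (63.6−67)/4.7434 = -0.7168

test statistic = -0.717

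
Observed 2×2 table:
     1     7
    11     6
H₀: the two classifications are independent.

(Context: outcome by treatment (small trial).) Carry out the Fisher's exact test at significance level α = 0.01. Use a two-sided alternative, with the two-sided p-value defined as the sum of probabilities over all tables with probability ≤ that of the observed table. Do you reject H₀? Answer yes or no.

reject H₀: no

Margins: r₁=8, r₂=17, c₁=12, c₂=13, n=25
p_obs = C(8,1)·C(17,11)/C(25,12); sum pmf over tables with pmf ≤ p_obs
p-value (two-sided) = 0.03021
At α=0.01: p ≥ α → fail to reject H₀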